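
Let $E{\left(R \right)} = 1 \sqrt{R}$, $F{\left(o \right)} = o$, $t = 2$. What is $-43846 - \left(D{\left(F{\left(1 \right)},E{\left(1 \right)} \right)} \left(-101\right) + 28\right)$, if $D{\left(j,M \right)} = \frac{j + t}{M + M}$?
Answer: $- \frac{87445}{2} \approx -43723.0$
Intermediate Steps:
$E{\left(R \right)} = \sqrt{R}$
$D{\left(j,M \right)} = \frac{2 + j}{2 M}$ ($D{\left(j,M \right)} = \frac{j + 2}{M + M} = \frac{2 + j}{2 M}$)
$-43846 - \left(D{\left(F{\left(1 \right)},E{\left(1 \right)} \right)} \left(-101\right) + 28\right) = -43846 - \left(\frac{2 + 1}{2 \sqrt{1}} \left(-101\right) + 28\right) = -43846 - \left(\frac{1}{2} \cdot 1^{-1} \cdot 3 \left(-101\right) + 28\right) = -43846 - \left(\frac{1}{2} \cdot 1 \cdot 3 \left(-101\right) + 28\right) = -43846 - \left(\frac{3}{2} \left(-101\right) + 28\right) = -43846 - \left(- \frac{303}{2} + 28\right) = -43846 - - \frac{247}{2} = -43846 + \frac{247}{2} = - \frac{87445}{2}$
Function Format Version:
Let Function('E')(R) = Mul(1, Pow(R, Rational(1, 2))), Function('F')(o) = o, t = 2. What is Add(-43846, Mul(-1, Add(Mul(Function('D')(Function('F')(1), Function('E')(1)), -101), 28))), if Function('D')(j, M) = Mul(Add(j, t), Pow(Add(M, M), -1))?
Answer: Rational(-87445, 2) ≈ -43723.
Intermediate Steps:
Function('E')(R) = Pow(R, Rational(1, 2))
Function('D')(j, M) = Mul(Rational(1, 2), Pow(M, -1), Add(2, j)) (Function('D')(j, M) = Mul(Add(j, 2), Pow(Add(M, M), -1)) = Mul(Add(2, j), Pow(Mul(2, M), -1)) = Mul(Add(2, j), Mul(Rational(1, 2), Pow(M, -1))) = Mul(Rational(1, 2), Pow(M, -1), Add(2, j)))
Add(-43846, Mul(-1, Add(Mul(Function('D')(Function('F')(1), Function('E')(1)), -101), 28))) = Add(-43846, Mul(-1, Add(Mul(Mul(Rational(1, 2), Pow(Pow(1, Rational(1, 2)), -1), Add(2, 1)), -101), 28))) = Add(-43846, Mul(-1, Add(Mul(Mul(Rational(1, 2), Pow(1, -1), 3), -101), 28))) = Add(-43846, Mul(-1, Add(Mul(Mul(Rational(1, 2), 1, 3), -101), 28))) = Add(-43846, Mul(-1, Add(Mul(Rational(3, 2), -101), 28))) = Add(-43846, Mul(-1, Add(Rational(-303, 2), 28))) = Add(-43846, Mul(-1, Rational(-247, 2))) = Add(-43846, Rational(247, 2)) = Rational(-87445, 2)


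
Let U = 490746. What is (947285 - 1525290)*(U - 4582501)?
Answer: 2365054848775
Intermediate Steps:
(947285 - 1525290)*(U - 4582501) = (947285 - 1525290)*(490746 - 4582501) = -578005*(-4091755) = 2365054848775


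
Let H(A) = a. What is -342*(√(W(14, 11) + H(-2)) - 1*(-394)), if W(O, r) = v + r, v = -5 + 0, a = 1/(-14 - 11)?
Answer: -134748 - 342*√149/5 ≈ -1.3558e+5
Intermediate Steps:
a = -1/25 (a = 1/(-25) = -1/25 ≈ -0.040000)
H(A) = -1/25
v = -5
W(O, r) = -5 + r
-342*(√(W(14, 11) + H(-2)) - 1*(-394)) = -342*(√((-5 + 11) - 1/25) - 1*(-394)) = -342*(√(6 - 1/25) + 394) = -342*(√(149/25) + 394) = -342*(√149/5 + 394) = -342*(394 + √149/5) = -134748 - 342*√149/5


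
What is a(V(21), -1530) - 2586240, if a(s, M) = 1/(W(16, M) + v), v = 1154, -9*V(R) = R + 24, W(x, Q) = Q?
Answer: -972426241/376 ≈ -2.5862e+6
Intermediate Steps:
V(R) = -8/3 - R/9 (V(R) = -(R + 24)/9 = -(24 + R)/9 = -8/3 - R/9)
a(s, M) = 1/(1154 + M) (a(s, M) = 1/(M + 1154) = 1/(1154 + M))
a(V(21), -1530) - 2586240 = 1/(1154 - 1530) - 2586240 = 1/(-376) - 2586240 = -1/376 - 2586240 = -972426241/376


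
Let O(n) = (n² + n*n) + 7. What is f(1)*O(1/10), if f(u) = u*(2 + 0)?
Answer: 351/25 ≈ 14.040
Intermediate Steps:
O(n) = 7 + 2*n² (O(n) = (n² + n²) + 7 = 2*n² + 7 = 7 + 2*n²)
f(u) = 2*u (f(u) = u*2 = 2*u)
f(1)*O(1/10) = (2*1)*(7 + 2*(1/10)²) = 2*(7 + 2*(⅒)²) = 2*(7 + 2*(1/100)) = 2*(7 + 1/50) = 2*(351/50) = 351/25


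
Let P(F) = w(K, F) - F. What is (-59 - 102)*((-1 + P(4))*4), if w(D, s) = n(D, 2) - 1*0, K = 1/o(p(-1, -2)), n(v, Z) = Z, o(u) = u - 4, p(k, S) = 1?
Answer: 1932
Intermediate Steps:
o(u) = -4 + u
K = -⅓ (K = 1/(-4 + 1) = 1/(-3) = -⅓ ≈ -0.33333)
w(D, s) = 2 (w(D, s) = 2 - 1*0 = 2 + 0 = 2)
P(F) = 2 - F
(-59 - 102)*((-1 + P(4))*4) = (-59 - 102)*((-1 + (2 - 1*4))*4) = -161*(-1 + (2 - 4))*4 = -161*(-1 - 2)*4 = -(-483)*4 = -161*(-12) = 1932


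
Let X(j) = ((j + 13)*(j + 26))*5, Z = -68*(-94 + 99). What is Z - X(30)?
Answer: -12380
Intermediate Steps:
Z = -340 (Z = -68*5 = -340)
X(j) = 5*(13 + j)*(26 + j) (X(j) = ((13 + j)*(26 + j))*5 = 5*(13 + j)*(26 + j))
Z - X(30) = -340 - (1690 + 5*30**2 + 195*30) = -340 - (1690 + 5*900 + 5850) = -340 - (1690 + 4500 + 5850) = -340 - 1*12040 = -340 - 12040 = -12380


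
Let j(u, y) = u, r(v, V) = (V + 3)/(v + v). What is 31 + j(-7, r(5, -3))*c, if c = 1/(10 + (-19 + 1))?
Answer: 255/8 ≈ 31.875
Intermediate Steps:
r(v, V) = (3 + V)/(2*v) (r(v, V) = (3 + V)/((2*v)) = (3 + V)*(1/(2*v)) = (3 + V)/(2*v))
c = -1/8 (c = 1/(10 - 18) = 1/(-8) = -1/8 ≈ -0.12500)
31 + j(-7, r(5, -3))*c = 31 - 7*(-1/8) = 31 + 7/8 = 255/8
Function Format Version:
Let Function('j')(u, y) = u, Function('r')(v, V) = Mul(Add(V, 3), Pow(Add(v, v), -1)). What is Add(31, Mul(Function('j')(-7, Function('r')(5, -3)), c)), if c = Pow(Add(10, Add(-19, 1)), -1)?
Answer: Rational(255, 8) ≈ 31.875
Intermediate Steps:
Function('r')(v, V) = Mul(Rational(1, 2), Pow(v, -1), Add(3, V)) (Function('r')(v, V) = Mul(Add(3, V), Pow(Mul(2, v), -1)) = Mul(Add(3, V), Mul(Rational(1, 2), Pow(v, -1))) = Mul(Rational(1, 2), Pow(v, -1), Add(3, V)))
c = Rational(-1, 8) (c = Pow(Add(10, -18), -1) = Pow(-8, -1) = Rational(-1, 8) ≈ -0.12500)
Add(31, Mul(Function('j')(-7, Function('r')(5, -3)), c)) = Add(31, Mul(-7, Rational(-1, 8))) = Add(31, Rational(7, 8)) = Rational(255, 8)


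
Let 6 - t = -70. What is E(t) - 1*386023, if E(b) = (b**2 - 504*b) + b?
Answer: -418475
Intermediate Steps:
t = 76 (t = 6 - 1*(-70) = 6 + 70 = 76)
E(b) = b**2 - 503*b
E(t) - 1*386023 = 76*(-503 + 76) - 1*386023 = 76*(-427) - 386023 = -32452 - 386023 = -418475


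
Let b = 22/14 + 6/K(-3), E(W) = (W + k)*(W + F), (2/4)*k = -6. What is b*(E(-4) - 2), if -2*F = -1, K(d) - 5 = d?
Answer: 1728/7 ≈ 246.86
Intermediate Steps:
k = -12 (k = 2*(-6) = -12)
K(d) = 5 + d
F = 1/2 (F = -1/2*(-1) = 1/2 ≈ 0.50000)
E(W) = (1/2 + W)*(-12 + W) (E(W) = (W - 12)*(W + 1/2) = (-12 + W)*(1/2 + W) = (1/2 + W)*(-12 + W))
b = 32/7 (b = 22/14 + 6/(5 - 3) = 22*(1/14) + 6/2 = 11/7 + 6*(1/2) = 11/7 + 3 = 32/7 ≈ 4.5714)
b*(E(-4) - 2) = 32*((-6 + (-4)**2 - 23/2*(-4)) - 2)/7 = 32*((-6 + 16 + 46) - 2)/7 = 32*(56 - 2)/7 = (32/7)*54 = 1728/7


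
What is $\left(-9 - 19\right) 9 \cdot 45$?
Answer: $-11340$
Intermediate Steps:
$\left(-9 - 19\right) 9 \cdot 45 = \left(-28\right) 9 \cdot 45 = \left(-252\right) 45 = -11340$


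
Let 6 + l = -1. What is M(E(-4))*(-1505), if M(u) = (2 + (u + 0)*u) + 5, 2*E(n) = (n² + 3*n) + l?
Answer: -55685/4 ≈ -13921.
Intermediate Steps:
l = -7 (l = -6 - 1 = -7)
E(n) = -7/2 + n²/2 + 3*n/2 (E(n) = ((n² + 3*n) - 7)/2 = (-7 + n² + 3*n)/2 = -7/2 + n²/2 + 3*n/2)
M(u) = 7 + u² (M(u) = (2 + u*u) + 5 = (2 + u²) + 5 = 7 + u²)
M(E(-4))*(-1505) = (7 + (-7/2 + (½)*(-4)² + (3/2)*(-4))²)*(-1505) = (7 + (-7/2 + (½)*16 - 6)²)*(-1505) = (7 + (-7/2 + 8 - 6)²)*(-1505) = (7 + (-3/2)²)*(-1505) = (7 + 9/4)*(-1505) = (37/4)*(-1505) = -55685/4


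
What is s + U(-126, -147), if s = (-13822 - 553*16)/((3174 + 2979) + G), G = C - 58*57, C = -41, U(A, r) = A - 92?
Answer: -317189/1403 ≈ -226.08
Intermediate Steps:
U(A, r) = -92 + A
G = -3347 (G = -41 - 58*57 = -41 - 3306 = -3347)
s = -11335/1403 (s = (-13822 - 553*16)/((3174 + 2979) - 3347) = (-13822 - 8848)/(6153 - 3347) = -22670/2806 = -22670*1/2806 = -11335/1403 ≈ -8.0791)
s + U(-126, -147) = -11335/1403 + (-92 - 126) = -11335/1403 - 218 = -317189/1403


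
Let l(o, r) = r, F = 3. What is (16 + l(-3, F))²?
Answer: 361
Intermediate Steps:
(16 + l(-3, F))² = (16 + 3)² = 19² = 361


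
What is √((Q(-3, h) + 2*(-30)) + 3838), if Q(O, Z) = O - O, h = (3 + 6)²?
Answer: √3778 ≈ 61.465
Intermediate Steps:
h = 81 (h = 9² = 81)
Q(O, Z) = 0
√((Q(-3, h) + 2*(-30)) + 3838) = √((0 + 2*(-30)) + 3838) = √((0 - 60) + 3838) = √(-60 + 3838) = √3778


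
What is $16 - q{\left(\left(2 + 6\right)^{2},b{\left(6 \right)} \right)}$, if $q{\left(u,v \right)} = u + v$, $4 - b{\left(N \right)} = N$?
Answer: $-46$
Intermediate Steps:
$b{\left(N \right)} = 4 - N$
$16 - q{\left(\left(2 + 6\right)^{2},b{\left(6 \right)} \right)} = 16 - \left(\left(2 + 6\right)^{2} + \left(4 - 6\right)\right) = 16 - \left(8^{2} + \left(4 - 6\right)\right) = 16 - \left(64 - 2\right) = 16 - 62 = -46$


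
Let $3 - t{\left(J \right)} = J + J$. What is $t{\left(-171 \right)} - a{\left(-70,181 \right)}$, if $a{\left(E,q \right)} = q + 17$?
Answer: $147$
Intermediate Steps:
$t{\left(J \right)} = 3 - 2 J$ ($t{\left(J \right)} = 3 - \left(J + J\right) = 3 - 2 J$)
$a{\left(E,q \right)} = 17 + q$
$t{\left(-171 \right)} - a{\left(-70,181 \right)} = \left(3 - -342\right) - \left(17 + 181\right) = \left(3 + 342\right) - 198 = 345 - 198 = 147$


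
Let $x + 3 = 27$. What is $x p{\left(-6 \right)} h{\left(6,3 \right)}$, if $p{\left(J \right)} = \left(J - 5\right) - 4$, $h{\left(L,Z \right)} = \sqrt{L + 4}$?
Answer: $- 360 \sqrt{10} \approx -1138.4$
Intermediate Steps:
$h{\left(L,Z \right)} = \sqrt{4 + L}$
$x = 24$ ($x = -3 + 27 = 24$)
$p{\left(J \right)} = -9 + J$ ($p{\left(J \right)} = \left(-5 + J\right) - 4 = -9 + J$)
$x p{\left(-6 \right)} h{\left(6,3 \right)} = 24 \left(-9 - 6\right) \sqrt{4 + 6} = 24 \left(-15\right) \sqrt{10} = - 360 \sqrt{10}$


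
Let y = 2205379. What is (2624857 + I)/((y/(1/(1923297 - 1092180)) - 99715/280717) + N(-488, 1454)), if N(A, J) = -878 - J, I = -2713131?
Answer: -12390006229/257267021320890086 ≈ -4.8160e-8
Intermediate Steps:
(2624857 + I)/((y/(1/(1923297 - 1092180)) - 99715/280717) + N(-488, 1454)) = (2624857 - 2713131)/((2205379/(1/(1923297 - 1092180)) - 99715/280717) + (-878 - 1*1454)) = -88274/((2205379/(1/831117) - 99715*1/280717) + (-878 - 1454)) = -88274/((2205379/(1/831117) - 99715/280717) - 2332) = -88274/((2205379*831117 - 99715/280717) - 2332) = -88274/((1832927978343 - 99715/280717) - 2332) = -88274/(514534043296412216/280717 - 2332) = -88274/514534042641780172/280717 = -88274*280717/514534042641780172 = -12390006229/257267021320890086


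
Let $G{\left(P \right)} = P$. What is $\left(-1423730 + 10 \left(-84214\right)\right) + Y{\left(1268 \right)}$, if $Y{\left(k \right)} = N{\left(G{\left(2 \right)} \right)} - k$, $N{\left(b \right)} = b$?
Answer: $-2267136$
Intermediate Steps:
$Y{\left(k \right)} = 2 - k$
$\left(-1423730 + 10 \left(-84214\right)\right) + Y{\left(1268 \right)} = \left(-1423730 + 10 \left(-84214\right)\right) + \left(2 - 1268\right) = \left(-1423730 - 842140\right) + \left(2 - 1268\right) = -2265870 - 1266 = -2267136$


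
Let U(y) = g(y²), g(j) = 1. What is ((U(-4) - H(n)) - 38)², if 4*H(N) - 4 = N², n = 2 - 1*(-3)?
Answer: 31329/16 ≈ 1958.1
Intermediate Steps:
n = 5 (n = 2 + 3 = 5)
U(y) = 1
H(N) = 1 + N²/4
((U(-4) - H(n)) - 38)² = ((1 - (1 + (¼)*5²)) - 38)² = ((1 - (1 + (¼)*25)) - 38)² = ((1 - (1 + 25/4)) - 38)² = ((1 - 1*29/4) - 38)² = ((1 - 29/4) - 38)² = (-25/4 - 38)² = (-177/4)² = 31329/16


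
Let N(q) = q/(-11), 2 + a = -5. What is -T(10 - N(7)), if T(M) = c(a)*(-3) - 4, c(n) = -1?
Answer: 1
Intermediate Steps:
a = -7 (a = -2 - 5 = -7)
N(q) = -q/11 (N(q) = q*(-1/11) = -q/11)
T(M) = -1 (T(M) = -1*(-3) - 4 = 3 - 4 = -1)
-T(10 - N(7)) = -1*(-1) = 1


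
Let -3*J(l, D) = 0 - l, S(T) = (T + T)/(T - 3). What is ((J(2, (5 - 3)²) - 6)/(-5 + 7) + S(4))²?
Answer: 256/9 ≈ 28.444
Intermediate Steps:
S(T) = 2*T/(-3 + T) (S(T) = (2*T)/(-3 + T) = 2*T/(-3 + T))
J(l, D) = l/3 (J(l, D) = -(0 - l)/3 = -(-1)*l/3 = l/3)
((J(2, (5 - 3)²) - 6)/(-5 + 7) + S(4))² = (((⅓)*2 - 6)/(-5 + 7) + 2*4/(-3 + 4))² = ((⅔ - 6)/2 + 2*4/1)² = (-16/3*½ + 2*4*1)² = (-8/3 + 8)² = (16/3)² = 256/9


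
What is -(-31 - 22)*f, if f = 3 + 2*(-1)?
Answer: 53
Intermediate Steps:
f = 1 (f = 3 - 2 = 1)
-(-31 - 22)*f = -(-31 - 22) = -(-53) = -1*(-53) = 53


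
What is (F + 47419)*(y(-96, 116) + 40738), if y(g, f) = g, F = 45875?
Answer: 3791654748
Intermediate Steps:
(F + 47419)*(y(-96, 116) + 40738) = (45875 + 47419)*(-96 + 40738) = 93294*40642 = 3791654748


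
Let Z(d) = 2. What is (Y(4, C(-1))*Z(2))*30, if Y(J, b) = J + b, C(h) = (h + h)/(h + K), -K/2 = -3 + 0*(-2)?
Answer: 216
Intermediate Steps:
K = 6 (K = -2*(-3 + 0*(-2)) = -2*(-3 + 0) = -2*(-3) = 6)
C(h) = 2*h/(6 + h) (C(h) = (h + h)/(h + 6) = (2*h)/(6 + h) = 2*h/(6 + h))
(Y(4, C(-1))*Z(2))*30 = ((4 + 2*(-1)/(6 - 1))*2)*30 = ((4 + 2*(-1)/5)*2)*30 = ((4 + 2*(-1)*(⅕))*2)*30 = ((4 - ⅖)*2)*30 = ((18/5)*2)*30 = (36/5)*30 = 216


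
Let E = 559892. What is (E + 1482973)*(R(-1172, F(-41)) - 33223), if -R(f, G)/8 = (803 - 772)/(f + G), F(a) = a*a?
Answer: -34546389513075/509 ≈ -6.7871e+10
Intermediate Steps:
F(a) = a**2
R(f, G) = -248/(G + f) (R(f, G) = -8*(803 - 772)/(f + G) = -248/(G + f))
(E + 1482973)*(R(-1172, F(-41)) - 33223) = (559892 + 1482973)*(-248/((-41)**2 - 1172) - 33223) = 2042865*(-248/(1681 - 1172) - 33223) = 2042865*(-248/509 - 33223) = 2042865*(-16910755/509) = -34546389513075/509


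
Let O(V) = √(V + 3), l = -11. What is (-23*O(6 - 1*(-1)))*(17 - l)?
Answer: -644*√10 ≈ -2036.5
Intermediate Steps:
O(V) = √(3 + V)
(-23*O(6 - 1*(-1)))*(17 - l) = (-23*√(3 + (6 - 1*(-1))))*(17 - 1*(-11)) = (-23*√(3 + (6 + 1)))*(17 + 11) = -23*√(3 + 7)*28 = -23*√10*28 = -644*√10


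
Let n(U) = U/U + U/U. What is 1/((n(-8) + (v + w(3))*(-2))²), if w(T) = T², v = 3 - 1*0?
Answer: 1/484 ≈ 0.0020661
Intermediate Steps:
v = 3 (v = 3 + 0 = 3)
n(U) = 2 (n(U) = 1 + 1 = 2)
1/((n(-8) + (v + w(3))*(-2))²) = 1/((2 + (3 + 3²)*(-2))²) = 1/((2 + (3 + 9)*(-2))²) = 1/((2 + 12*(-2))²) = 1/((2 - 24)²) = 1/((-22)²) = 1/484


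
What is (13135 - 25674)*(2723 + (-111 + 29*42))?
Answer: -48024370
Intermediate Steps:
(13135 - 25674)*(2723 + (-111 + 29*42)) = -12539*(2723 + (-111 + 1218)) = -12539*(2723 + 1107) = -12539*3830 = -48024370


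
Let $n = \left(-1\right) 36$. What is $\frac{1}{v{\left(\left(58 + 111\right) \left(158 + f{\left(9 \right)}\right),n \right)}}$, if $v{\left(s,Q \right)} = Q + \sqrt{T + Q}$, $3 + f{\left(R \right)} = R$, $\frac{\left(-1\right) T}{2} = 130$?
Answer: $- \frac{9}{398} - \frac{i \sqrt{74}}{796} \approx -0.022613 - 0.010807 i$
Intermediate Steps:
$T = -260$ ($T = \left(-2\right) 130 = -260$)
$f{\left(R \right)} = -3 + R$
$n = -36$
$v{\left(s,Q \right)} = Q + \sqrt{-260 + Q}$
$\frac{1}{v{\left(\left(58 + 111\right) \left(158 + f{\left(9 \right)}\right),n \right)}} = \frac{1}{-36 + \sqrt{-260 - 36}} = \frac{1}{-36 + \sqrt{-296}} = \frac{1}{-36 + 2 i \sqrt{74}}$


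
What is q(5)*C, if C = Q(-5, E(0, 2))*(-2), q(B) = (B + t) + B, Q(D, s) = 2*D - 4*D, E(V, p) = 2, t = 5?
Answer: -300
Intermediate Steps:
Q(D, s) = -2*D
q(B) = 5 + 2*B (q(B) = (B + 5) + B = (5 + B) + B = 5 + 2*B)
C = -20 (C = -2*(-5)*(-2) = 10*(-2) = -20)
q(5)*C = (5 + 2*5)*(-20) = (5 + 10)*(-20) = 15*(-20) = -300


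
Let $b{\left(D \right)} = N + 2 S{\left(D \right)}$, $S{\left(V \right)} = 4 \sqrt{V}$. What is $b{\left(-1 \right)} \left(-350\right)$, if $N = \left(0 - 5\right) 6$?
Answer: $10500 - 2800 i \approx 10500.0 - 2800.0 i$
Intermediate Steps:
$N = -30$ ($N = \left(-5\right) 6 = -30$)
$b{\left(D \right)} = -30 + 8 \sqrt{D}$ ($b{\left(D \right)} = -30 + 2 \cdot 4 \sqrt{D} = -30 + 8 \sqrt{D}$)
$b{\left(-1 \right)} \left(-350\right) = \left(-30 + 8 \sqrt{-1}\right) \left(-350\right) = \left(-30 + 8 i\right) \left(-350\right) = 10500 - 2800 i$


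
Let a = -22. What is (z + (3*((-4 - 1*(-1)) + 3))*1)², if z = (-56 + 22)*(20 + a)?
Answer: 4624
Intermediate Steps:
z = 68 (z = (-56 + 22)*(20 - 22) = -34*(-2) = 68)
(z + (3*((-4 - 1*(-1)) + 3))*1)² = (68 + (3*((-4 - 1*(-1)) + 3))*1)² = (68 + (3*((-4 + 1) + 3))*1)² = (68 + (3*(-3 + 3))*1)² = (68 + (3*0)*1)² = (68 + 0*1)² = (68 + 0)² = 68² = 4624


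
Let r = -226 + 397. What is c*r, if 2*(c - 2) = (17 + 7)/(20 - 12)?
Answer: 1197/2 ≈ 598.50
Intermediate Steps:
r = 171
c = 7/2 (c = 2 + ((17 + 7)/(20 - 12))/2 = 2 + (24/8)/2 = 2 + (24*(⅛))/2 = 2 + (½)*3 = 2 + 3/2 = 7/2 ≈ 3.5000)
c*r = (7/2)*171 = 1197/2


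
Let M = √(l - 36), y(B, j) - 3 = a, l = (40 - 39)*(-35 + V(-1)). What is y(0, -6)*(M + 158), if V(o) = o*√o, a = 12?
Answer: 2370 + 15*√(-71 - I) ≈ 2370.9 - 126.4*I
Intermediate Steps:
V(o) = o^(3/2)
l = -35 - I (l = (40 - 39)*(-35 + (-1)^(3/2)) = 1*(-35 - I) = -35 - I ≈ -35.0 - 1.0*I)
y(B, j) = 15 (y(B, j) = 3 + 12 = 15)
M = √(-71 - I) (M = √((-35 - I) - 36) = √(-71 - I) ≈ 0.05934 - 8.4264*I)
y(0, -6)*(M + 158) = 15*(√(-71 - I) + 158) = 15*(158 + √(-71 - I)) = 2370 + 15*√(-71 - I)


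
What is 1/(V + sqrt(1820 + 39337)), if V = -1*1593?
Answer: -177/277388 - sqrt(4573)/832164 ≈ -0.00071936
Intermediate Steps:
V = -1593
1/(V + sqrt(1820 + 39337)) = 1/(-1593 + sqrt(1820 + 39337)) = 1/(-1593 + sqrt(41157)) = 1/(-1593 + 3*sqrt(4573))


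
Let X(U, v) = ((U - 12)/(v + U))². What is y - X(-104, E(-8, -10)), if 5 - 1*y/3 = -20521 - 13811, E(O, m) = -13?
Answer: 1410104123/13689 ≈ 1.0301e+5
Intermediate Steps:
y = 103011 (y = 15 - 3*(-20521 - 13811) = 15 - 3*(-34332) = 15 + 102996 = 103011)
X(U, v) = (-12 + U)²/(U + v)² (X(U, v) = ((-12 + U)/(U + v))² = (-12 + U)²/(U + v)²)
y - X(-104, E(-8, -10)) = 103011 - (-12 - 104)²/(-104 - 13)² = 103011 - (-116)²/(-117)² = 103011 - 13456/13689 = 1410104123/13689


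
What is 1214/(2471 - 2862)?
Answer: -1214/391 ≈ -3.1049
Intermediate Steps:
1214/(2471 - 2862) = 1214/(-391) = 1214*(-1/391) = -1214/391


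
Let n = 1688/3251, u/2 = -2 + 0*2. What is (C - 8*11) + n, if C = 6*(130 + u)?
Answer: 2173356/3251 ≈ 668.52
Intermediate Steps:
u = -4 (u = 2*(-2 + 0*2) = 2*(-2 + 0) = 2*(-2) = -4)
n = 1688/3251 (n = 1688*(1/3251) = 1688/3251 ≈ 0.51923)
C = 756 (C = 6*(130 - 4) = 6*126 = 756)
(C - 8*11) + n = (756 - 8*11) + 1688/3251 = (756 - 88) + 1688/3251 = 668 + 1688/3251 = 2173356/3251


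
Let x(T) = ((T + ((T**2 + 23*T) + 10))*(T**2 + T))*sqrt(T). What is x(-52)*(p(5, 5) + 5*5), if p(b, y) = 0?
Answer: 194391600*I*sqrt(13) ≈ 7.0089e+8*I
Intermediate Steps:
x(T) = sqrt(T)*(T + T**2)*(10 + T**2 + 24*T) (x(T) = ((T + (10 + T**2 + 23*T))*(T + T**2))*sqrt(T) = ((10 + T**2 + 24*T)*(T + T**2))*sqrt(T) = ((T + T**2)*(10 + T**2 + 24*T))*sqrt(T) = sqrt(T)*(T + T**2)*(10 + T**2 + 24*T))
x(-52)*(p(5, 5) + 5*5) = ((-52)**(3/2)*(10 + (-52)**3 + 25*(-52)**2 + 34*(-52)))*(0 + 5*5) = ((-104*I*sqrt(13))*(10 - 140608 + 25*2704 - 1768))*(0 + 25) = ((-104*I*sqrt(13))*(10 - 140608 + 67600 - 1768))*25 = (-104*I*sqrt(13)*(-74766))*25 = (7775664*I*sqrt(13))*25 = 194391600*I*sqrt(13)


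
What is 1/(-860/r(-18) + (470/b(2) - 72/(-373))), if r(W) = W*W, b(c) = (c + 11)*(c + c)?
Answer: 785538/5166617 ≈ 0.15204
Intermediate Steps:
b(c) = 2*c*(11 + c) (b(c) = (11 + c)*(2*c) = 2*c*(11 + c))
r(W) = W**2
1/(-860/r(-18) + (470/b(2) - 72/(-373))) = 1/(-860/((-18)**2) + (470/((2*2*(11 + 2))) - 72/(-373))) = 1/(-860/324 + (470/((2*2*13)) - 72*(-1/373))) = 1/(-860*1/324 + (470/52 + 72/373)) = 1/(-215/81 + (470*(1/52) + 72/373)) = 1/(-215/81 + (235/26 + 72/373)) = 1/(-215/81 + 89527/9698) = 1/(5166617/785538) = 785538/5166617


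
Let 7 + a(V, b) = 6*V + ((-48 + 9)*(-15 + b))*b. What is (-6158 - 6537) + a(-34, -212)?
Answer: -1889742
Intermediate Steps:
a(V, b) = -7 + 6*V + b*(585 - 39*b) (a(V, b) = -7 + (6*V + ((-48 + 9)*(-15 + b))*b) = -7 + (6*V + (-39*(-15 + b))*b) = -7 + (6*V + (585 - 39*b)*b) = -7 + (6*V + b*(585 - 39*b)) = -7 + 6*V + b*(585 - 39*b))
(-6158 - 6537) + a(-34, -212) = (-6158 - 6537) + (-7 - 39*(-212)**2 + 6*(-34) + 585*(-212)) = -12695 + (-7 - 39*44944 - 204 - 124020) = -12695 + (-7 - 1752816 - 204 - 124020) = -12695 - 1877047 = -1889742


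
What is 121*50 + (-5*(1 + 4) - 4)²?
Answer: 6891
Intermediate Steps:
121*50 + (-5*(1 + 4) - 4)² = 6050 + (-5*5 - 4)² = 6050 + (-25 - 4)² = 6050 + (-29)² = 6050 + 841 = 6891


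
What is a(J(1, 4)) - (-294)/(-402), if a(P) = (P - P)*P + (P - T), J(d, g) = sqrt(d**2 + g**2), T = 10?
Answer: -719/67 + sqrt(17) ≈ -6.6082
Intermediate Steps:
a(P) = -10 + P (a(P) = (P - P)*P + (P - 1*10) = 0*P + (P - 10) = 0 + (-10 + P) = -10 + P)
a(J(1, 4)) - (-294)/(-402) = (-10 + sqrt(1**2 + 4**2)) - (-294)/(-402) = (-10 + sqrt(1 + 16)) - (-294)*(-1)/402 = (-10 + sqrt(17)) - 1*49/67 = (-10 + sqrt(17)) - 49/67 = -719/67 + sqrt(17)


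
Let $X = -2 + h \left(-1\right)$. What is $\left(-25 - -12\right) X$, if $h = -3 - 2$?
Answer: $-39$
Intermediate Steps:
$h = -5$
$X = 3$ ($X = -2 - -5 = -2 + 5 = 3$)
$\left(-25 - -12\right) X = \left(-25 - -12\right) 3 = \left(-25 + 12\right) 3 = \left(-13\right) 3 = -39$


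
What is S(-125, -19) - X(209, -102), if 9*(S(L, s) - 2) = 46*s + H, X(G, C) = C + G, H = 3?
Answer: -1816/9 ≈ -201.78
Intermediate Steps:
S(L, s) = 7/3 + 46*s/9 (S(L, s) = 2 + (46*s + 3)/9 = 2 + (3 + 46*s)/9 = 2 + (⅓ + 46*s/9) = 7/3 + 46*s/9)
S(-125, -19) - X(209, -102) = (7/3 + (46/9)*(-19)) - (-102 + 209) = (7/3 - 874/9) - 1*107 = -853/9 - 107 = -1816/9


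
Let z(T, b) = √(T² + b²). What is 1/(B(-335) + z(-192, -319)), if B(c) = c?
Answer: 67/5280 + √5545/5280 ≈ 0.026793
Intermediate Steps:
1/(B(-335) + z(-192, -319)) = 1/(-335 + √((-192)² + (-319)²)) = 1/(-335 + √(36864 + 101761)) = 1/(-335 + √138625) = 1/(-335 + 5*√5545)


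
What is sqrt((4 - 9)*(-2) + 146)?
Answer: 2*sqrt(39) ≈ 12.490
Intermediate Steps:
sqrt((4 - 9)*(-2) + 146) = sqrt(-5*(-2) + 146) = sqrt(10 + 146) = sqrt(156) = 2*sqrt(39)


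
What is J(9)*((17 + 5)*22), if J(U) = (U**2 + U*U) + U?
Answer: 82764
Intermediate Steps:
J(U) = U + 2*U**2 (J(U) = (U**2 + U**2) + U = 2*U**2 + U = U + 2*U**2)
J(9)*((17 + 5)*22) = (9*(1 + 2*9))*((17 + 5)*22) = (9*(1 + 18))*(22*22) = (9*19)*484 = 171*484 = 82764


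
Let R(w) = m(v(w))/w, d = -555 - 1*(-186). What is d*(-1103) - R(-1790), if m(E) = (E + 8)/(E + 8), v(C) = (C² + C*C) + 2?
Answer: 728542531/1790 ≈ 4.0701e+5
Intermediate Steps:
d = -369 (d = -555 + 186 = -369)
v(C) = 2 + 2*C² (v(C) = (C² + C²) + 2 = 2*C² + 2 = 2 + 2*C²)
m(E) = 1 (m(E) = (8 + E)/(8 + E) = 1)
R(w) = 1/w
d*(-1103) - R(-1790) = -369*(-1103) - 1/(-1790) = 407007 - 1*(-1/1790) = 407007 + 1/1790 = 728542531/1790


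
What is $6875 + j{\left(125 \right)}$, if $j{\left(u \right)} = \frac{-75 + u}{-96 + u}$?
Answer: $\frac{199425}{29} \approx 6876.7$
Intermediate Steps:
$j{\left(u \right)} = \frac{-75 + u}{-96 + u}$
$6875 + j{\left(125 \right)} = 6875 + \frac{-75 + 125}{-96 + 125} = 6875 + \frac{1}{29} \cdot 50 = 6875 + \frac{50}{29} = \frac{199425}{29}$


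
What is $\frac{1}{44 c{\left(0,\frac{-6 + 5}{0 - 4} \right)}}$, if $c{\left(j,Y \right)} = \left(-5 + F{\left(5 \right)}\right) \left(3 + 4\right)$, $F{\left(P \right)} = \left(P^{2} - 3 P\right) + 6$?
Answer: $\frac{1}{3388} \approx 0.00029516$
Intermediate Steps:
$F{\left(P \right)} = 6 + P^{2} - 3 P$
$c{\left(j,Y \right)} = 77$ ($c{\left(j,Y \right)} = \left(-5 + \left(6 + 5^{2} - 15\right)\right) \left(3 + 4\right) = \left(-5 + \left(6 + 25 - 15\right)\right) 7 = \left(-5 + 16\right) 7 = 11 \cdot 7 = 77$)
$\frac{1}{44 c{\left(0,\frac{-6 + 5}{0 - 4} \right)}} = \frac{1}{44 \cdot 77} = \frac{1}{3388}$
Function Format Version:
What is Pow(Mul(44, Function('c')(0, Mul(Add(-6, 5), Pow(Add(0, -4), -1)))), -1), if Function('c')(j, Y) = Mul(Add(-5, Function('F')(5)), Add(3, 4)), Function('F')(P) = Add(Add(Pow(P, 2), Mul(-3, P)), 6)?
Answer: Rational(1, 3388) ≈ 0.00029516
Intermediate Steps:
Function('F')(P) = Add(6, Pow(P, 2), Mul(-3, P))
Function('c')(j, Y) = 77 (Function('c')(j, Y) = Mul(Add(-5, Add(6, Pow(5, 2), Mul(-3, 5))), Add(3, 4)) = Mul(Add(-5, Add(6, 25, -15)), 7) = Mul(Add(-5, 16), 7) = Mul(11, 7) = 77)
Pow(Mul(44, Function('c')(0, Mul(Add(-6, 5), Pow(Add(0, -4), -1)))), -1) = Pow(Mul(44, 77), -1) = Pow(3388, -1) = Rational(1, 3388)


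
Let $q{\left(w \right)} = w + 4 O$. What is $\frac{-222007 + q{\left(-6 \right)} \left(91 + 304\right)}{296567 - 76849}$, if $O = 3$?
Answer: $- \frac{219637}{219718} \approx -0.99963$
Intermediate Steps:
$q{\left(w \right)} = 12 + w$ ($q{\left(w \right)} = w + 4 \cdot 3 = w + 12 = 12 + w$)
$\frac{-222007 + q{\left(-6 \right)} \left(91 + 304\right)}{296567 - 76849} = \frac{-222007 + \left(12 - 6\right) \left(91 + 304\right)}{296567 - 76849} = \frac{-222007 + 6 \cdot 395}{219718} = \left(-222007 + 2370\right) \frac{1}{219718} = \left(-219637\right) \frac{1}{219718} = - \frac{219637}{219718}$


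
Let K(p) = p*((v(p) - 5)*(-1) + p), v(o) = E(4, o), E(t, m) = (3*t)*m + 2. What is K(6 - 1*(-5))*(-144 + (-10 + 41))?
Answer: 146674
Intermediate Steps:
E(t, m) = 2 + 3*m*t (E(t, m) = 3*m*t + 2 = 2 + 3*m*t)
v(o) = 2 + 12*o (v(o) = 2 + 3*o*4 = 2 + 12*o)
K(p) = p*(3 - 11*p) (K(p) = p*(((2 + 12*p) - 5)*(-1) + p) = p*((-3 + 12*p)*(-1) + p) = p*((3 - 12*p) + p) = p*(3 - 11*p))
K(6 - 1*(-5))*(-144 + (-10 + 41)) = ((6 - 1*(-5))*(3 - 11*(6 - 1*(-5))))*(-144 + (-10 + 41)) = ((6 + 5)*(3 - 11*(6 + 5)))*(-144 + 31) = (11*(3 - 11*11))*(-113) = (11*(3 - 121))*(-113) = (11*(-118))*(-113) = -1298*(-113) = 146674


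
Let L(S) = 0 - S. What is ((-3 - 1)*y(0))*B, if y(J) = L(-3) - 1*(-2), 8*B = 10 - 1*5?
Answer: -25/2 ≈ -12.500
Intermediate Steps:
B = 5/8 (B = (10 - 1*5)/8 = (10 - 5)/8 = (1/8)*5 = 5/8 ≈ 0.62500)
L(S) = -S
y(J) = 5 (y(J) = -1*(-3) - 1*(-2) = 3 + 2 = 5)
((-3 - 1)*y(0))*B = ((-3 - 1)*5)*(5/8) = -4*5*(5/8) = -20*5/8 = -25/2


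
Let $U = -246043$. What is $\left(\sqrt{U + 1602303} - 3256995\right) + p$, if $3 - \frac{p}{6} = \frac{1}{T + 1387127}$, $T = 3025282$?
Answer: $- \frac{4790371542533}{1470803} + 2 \sqrt{339065} \approx -3.2558 \cdot 10^{6}$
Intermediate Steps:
$p = \frac{26474452}{1470803}$ ($p = 18 - \frac{6}{3025282 + 1387127} = 18 - \frac{6}{4412409} = 18 - \frac{2}{1470803} = \frac{26474452}{1470803} \approx 18.0$)
$\left(\sqrt{U + 1602303} - 3256995\right) + p = \left(\sqrt{-246043 + 1602303} - 3256995\right) + \frac{26474452}{1470803} = \left(\sqrt{1356260} - 3256995\right) + \frac{26474452}{1470803} = \left(2 \sqrt{339065} - 3256995\right) + \frac{26474452}{1470803} = \left(-3256995 + 2 \sqrt{339065}\right) + \frac{26474452}{1470803} = - \frac{4790371542533}{1470803} + 2 \sqrt{339065}$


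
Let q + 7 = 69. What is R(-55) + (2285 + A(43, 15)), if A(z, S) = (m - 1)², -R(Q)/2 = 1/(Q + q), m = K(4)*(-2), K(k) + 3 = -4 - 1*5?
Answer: 19696/7 ≈ 2813.7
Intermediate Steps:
K(k) = -12 (K(k) = -3 + (-4 - 1*5) = -3 + (-4 - 5) = -3 - 9 = -12)
q = 62 (q = -7 + 69 = 62)
m = 24 (m = -12*(-2) = 24)
R(Q) = -2/(62 + Q) (R(Q) = -2/(Q + 62) = -2/(62 + Q))
A(z, S) = 529 (A(z, S) = (24 - 1)² = 23² = 529)
R(-55) + (2285 + A(43, 15)) = -2/(62 - 55) + (2285 + 529) = -2/7 + 2814 = 19696/7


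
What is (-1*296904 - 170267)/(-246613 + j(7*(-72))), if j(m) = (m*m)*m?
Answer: 467171/128270677 ≈ 0.0036421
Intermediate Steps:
j(m) = m³ (j(m) = m²*m = m³)
(-1*296904 - 170267)/(-246613 + j(7*(-72))) = (-1*296904 - 170267)/(-246613 + (7*(-72))³) = (-296904 - 170267)/(-246613 + (-504)³) = -467171/(-246613 - 128024064) = -467171/(-128270677) = -467171*(-1/128270677) = 467171/128270677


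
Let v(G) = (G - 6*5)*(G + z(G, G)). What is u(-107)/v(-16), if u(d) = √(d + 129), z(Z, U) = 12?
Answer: √22/184 ≈ 0.025491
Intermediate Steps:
v(G) = (-30 + G)*(12 + G) (v(G) = (G - 6*5)*(G + 12) = (G - 30)*(12 + G) = (-30 + G)*(12 + G))
u(d) = √(129 + d)
u(-107)/v(-16) = √(129 - 107)/(-360 + (-16)² - 18*(-16)) = √22/(-360 + 256 + 288) = √22/184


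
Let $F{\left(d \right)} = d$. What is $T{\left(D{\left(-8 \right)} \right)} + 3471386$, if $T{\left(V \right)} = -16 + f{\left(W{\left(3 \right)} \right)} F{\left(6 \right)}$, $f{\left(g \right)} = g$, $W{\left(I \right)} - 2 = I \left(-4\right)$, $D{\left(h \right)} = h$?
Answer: $3471310$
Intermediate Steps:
$W{\left(I \right)} = 2 - 4 I$ ($W{\left(I \right)} = 2 + I \left(-4\right) = 2 - 4 I$)
$T{\left(V \right)} = -76$ ($T{\left(V \right)} = -16 + \left(2 - 12\right) 6 = -16 - 60 = -76$)
$T{\left(D{\left(-8 \right)} \right)} + 3471386 = -76 + 3471386 = 3471310$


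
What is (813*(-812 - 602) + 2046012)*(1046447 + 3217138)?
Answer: 3822005501550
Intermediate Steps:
(813*(-812 - 602) + 2046012)*(1046447 + 3217138) = (813*(-1414) + 2046012)*4263585 = (-1149582 + 2046012)*4263585 = 896430*4263585 = 3822005501550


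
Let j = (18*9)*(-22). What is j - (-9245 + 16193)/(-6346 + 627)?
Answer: -20375568/5719 ≈ -3562.8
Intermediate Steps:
j = -3564 (j = 162*(-22) = -3564)
j - (-9245 + 16193)/(-6346 + 627) = -3564 - (-9245 + 16193)/(-6346 + 627) = -3564 - 6948/(-5719) = -3564 - 6948*(-1)/5719 = -3564 - 1*(-6948/5719) = -3564 + 6948/5719 = -20375568/5719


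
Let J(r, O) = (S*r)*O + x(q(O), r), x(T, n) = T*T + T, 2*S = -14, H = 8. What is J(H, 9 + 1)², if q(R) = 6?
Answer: 268324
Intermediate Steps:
S = -7 (S = (½)*(-14) = -7)
x(T, n) = T + T² (x(T, n) = T² + T = T + T²)
J(r, O) = 42 - 7*O*r (J(r, O) = (-7*r)*O + 6*(1 + 6) = -7*O*r + 6*7 = -7*O*r + 42 = 42 - 7*O*r)
J(H, 9 + 1)² = (42 - 7*(9 + 1)*8)² = (42 - 7*10*8)² = (42 - 560)² = (-518)² = 268324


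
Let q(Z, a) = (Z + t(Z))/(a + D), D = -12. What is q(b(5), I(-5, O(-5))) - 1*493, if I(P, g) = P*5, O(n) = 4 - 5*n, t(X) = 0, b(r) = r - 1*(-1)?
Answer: -18247/37 ≈ -493.16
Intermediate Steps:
b(r) = 1 + r (b(r) = r + 1 = 1 + r)
I(P, g) = 5*P
q(Z, a) = Z/(-12 + a) (q(Z, a) = (Z + 0)/(a - 12) = Z/(-12 + a))
q(b(5), I(-5, O(-5))) - 1*493 = (1 + 5)/(-12 + 5*(-5)) - 1*493 = 6/(-12 - 25) - 493 = 6/(-37) - 493 = 6*(-1/37) - 493 = -6/37 - 493 = -18247/37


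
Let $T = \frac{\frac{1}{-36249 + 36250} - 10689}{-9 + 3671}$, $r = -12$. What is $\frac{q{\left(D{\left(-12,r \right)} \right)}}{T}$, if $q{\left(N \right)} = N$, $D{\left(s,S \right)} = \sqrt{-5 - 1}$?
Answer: $- \frac{1831 i \sqrt{6}}{5344} \approx - 0.83926 i$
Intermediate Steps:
$D{\left(s,S \right)} = i \sqrt{6}$ ($D{\left(s,S \right)} = \sqrt{-6} = i \sqrt{6}$)
$T = - \frac{5344}{1831}$ ($T = \frac{1^{-1} - 10689}{3662} = \left(1 - 10689\right) \frac{1}{3662} = \left(-10688\right) \frac{1}{3662} = - \frac{5344}{1831} \approx -2.9186$)
$\frac{q{\left(D{\left(-12,r \right)} \right)}}{T} = \frac{i \sqrt{6}}{- \frac{5344}{1831}} = i \sqrt{6} \left(- \frac{1831}{5344}\right) = - \frac{1831 i \sqrt{6}}{5344}$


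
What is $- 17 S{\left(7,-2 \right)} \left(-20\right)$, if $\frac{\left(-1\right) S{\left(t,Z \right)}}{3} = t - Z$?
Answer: $-9180$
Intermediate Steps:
$S{\left(t,Z \right)} = - 3 t + 3 Z$ ($S{\left(t,Z \right)} = - 3 \left(t - Z\right) = - 3 t + 3 Z$)
$- 17 S{\left(7,-2 \right)} \left(-20\right) = - 17 \left(\left(-3\right) 7 + 3 \left(-2\right)\right) \left(-20\right) = - 17 \left(-21 - 6\right) \left(-20\right) = \left(-17\right) \left(-27\right) \left(-20\right) = 459 \left(-20\right) = -9180$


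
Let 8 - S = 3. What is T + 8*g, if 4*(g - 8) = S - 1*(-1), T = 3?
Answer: 79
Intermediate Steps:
S = 5 (S = 8 - 1*3 = 8 - 3 = 5)
g = 19/2 (g = 8 + (5 - 1*(-1))/4 = 8 + (5 + 1)/4 = 8 + (¼)*6 = 8 + 3/2 = 19/2 ≈ 9.5000)
T + 8*g = 3 + 8*(19/2) = 3 + 76 = 79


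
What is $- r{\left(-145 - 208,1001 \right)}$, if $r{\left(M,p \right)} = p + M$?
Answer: $-648$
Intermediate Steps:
$r{\left(M,p \right)} = M + p$
$- r{\left(-145 - 208,1001 \right)} = - (\left(-145 - 208\right) + 1001) = - (-353 + 1001) = \left(-1\right) 648 = -648$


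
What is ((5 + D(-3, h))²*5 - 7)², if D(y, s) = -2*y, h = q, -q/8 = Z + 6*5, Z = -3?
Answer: 357604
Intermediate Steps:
q = -216 (q = -8*(-3 + 6*5) = -8*(-3 + 30) = -8*27 = -216)
h = -216
((5 + D(-3, h))²*5 - 7)² = ((5 - 2*(-3))²*5 - 7)² = ((5 + 6)²*5 - 7)² = (11²*5 - 7)² = (121*5 - 7)² = (605 - 7)² = 598² = 357604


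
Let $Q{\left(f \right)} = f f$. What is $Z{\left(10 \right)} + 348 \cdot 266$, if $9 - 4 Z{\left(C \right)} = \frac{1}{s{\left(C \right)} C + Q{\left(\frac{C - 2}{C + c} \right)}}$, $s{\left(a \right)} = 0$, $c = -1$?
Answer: $\frac{23697903}{256} \approx 92570.0$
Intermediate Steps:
$Q{\left(f \right)} = f^{2}$
$Z{\left(C \right)} = \frac{9}{4} - \frac{\left(-1 + C\right)^{2}}{4 \left(-2 + C\right)^{2}}$ ($Z{\left(C \right)} = \frac{9}{4} - \frac{1}{4 \left(0 C + \left(\frac{C - 2}{C - 1}\right)^{2}\right)} = \frac{9}{4} - \frac{1}{4 \left(0 + \left(\frac{-2 + C}{-1 + C}\right)^{2}\right)} = \frac{9}{4} - \frac{1}{4 \left(0 + \frac{\left(-2 + C\right)^{2}}{\left(-1 + C\right)^{2}}\right)} = \frac{9}{4} - \frac{1}{4 \frac{\left(-2 + C\right)^{2}}{\left(-1 + C\right)^{2}}} = \frac{9}{4} - \frac{\left(-1 + C\right)^{2} \frac{1}{\left(-2 + C\right)^{2}}}{4} = \frac{9}{4} - \frac{\left(-1 + C\right)^{2}}{4 \left(-2 + C\right)^{2}}$)
$Z{\left(10 \right)} + 348 \cdot 266 = \left(\frac{9}{4} - \frac{\left(-1 + 10\right)^{2}}{4 \left(-2 + 10\right)^{2}}\right) + 348 \cdot 266 = \left(\frac{9}{4} - \frac{9^{2}}{4 \cdot 64}\right) + 92568 = \left(\frac{9}{4} - \frac{81}{4} \cdot \frac{1}{64}\right) + 92568 = \left(\frac{9}{4} - \frac{81}{256}\right) + 92568 = \frac{495}{256} + 92568 = \frac{23697903}{256}$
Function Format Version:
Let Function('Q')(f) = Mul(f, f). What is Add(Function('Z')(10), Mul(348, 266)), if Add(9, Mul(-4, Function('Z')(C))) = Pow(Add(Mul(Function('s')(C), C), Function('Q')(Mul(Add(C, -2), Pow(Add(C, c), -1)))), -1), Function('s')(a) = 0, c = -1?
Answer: Rational(23697903, 256) ≈ 92570.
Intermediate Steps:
Function('Q')(f) = Pow(f, 2)
Function('Z')(C) = Add(Rational(9, 4), Mul(Rational(-1, 4), Pow(Add(-1, C), 2), Pow(Add(-2, C), -2))) (Function('Z')(C) = Add(Rational(9, 4), Mul(Rational(-1, 4), Pow(Add(Mul(0, C), Pow(Mul(Add(C, -2), Pow(Add(C, -1), -1)), 2)), -1))) = Add(Rational(9, 4), Mul(Rational(-1, 4), Pow(Add(0, Pow(Mul(Add(-2, C), Pow(Add(-1, C), -1)), 2)), -1))) = Add(Rational(9, 4), Mul(Rational(-1, 4), Pow(Add(0, Pow(Mul(Pow(Add(-1, C), -1), Add(-2, C)), 2)), -1))) = Add(Rational(9, 4), Mul(Rational(-1, 4), Pow(Add(0, Mul(Pow(Add(-1, C), -2), Pow(Add(-2, C), 2))), -1))) = Add(Rational(9, 4), Mul(Rational(-1, 4), Pow(Mul(Pow(Add(-1, C), -2), Pow(Add(-2, C), 2)), -1))) = Add(Rational(9, 4), Mul(Rational(-1, 4), Mul(Pow(Add(-1, C), 2), Pow(Add(-2, C), -2)))) = Add(Rational(9, 4), Mul(Rational(-1, 4), Pow(Add(-1, C), 2), Pow(Add(-2, C), -2))))
Add(Function('Z')(10), Mul(348, 266)) = Add(Add(Rational(9, 4), Mul(Rational(-1, 4), Pow(Add(-1, 10), 2), Pow(Add(-2, 10), -2))), Mul(348, 266)) = Add(Add(Rational(9, 4), Mul(Rational(-1, 4), Pow(9, 2), Pow(8, -2))), 92568) = Add(Add(Rational(9, 4), Mul(Rational(-1, 4), 81, Rational(1, 64))), 92568) = Add(Add(Rational(9, 4), Rational(-81, 256)), 92568) = Add(Rational(495, 256), 92568) = Rational(23697903, 256)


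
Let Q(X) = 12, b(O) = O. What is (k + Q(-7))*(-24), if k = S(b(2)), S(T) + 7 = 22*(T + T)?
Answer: -2232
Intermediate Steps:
S(T) = -7 + 44*T (S(T) = -7 + 22*(T + T) = -7 + 22*(2*T) = -7 + 44*T)
k = 81 (k = -7 + 44*2 = -7 + 88 = 81)
(k + Q(-7))*(-24) = (81 + 12)*(-24) = 93*(-24) = -2232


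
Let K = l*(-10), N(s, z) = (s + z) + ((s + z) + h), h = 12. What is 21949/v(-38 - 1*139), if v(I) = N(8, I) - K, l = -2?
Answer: -21949/346 ≈ -63.436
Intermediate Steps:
N(s, z) = 12 + 2*s + 2*z (N(s, z) = (s + z) + ((s + z) + 12) = (s + z) + (12 + s + z) = 12 + 2*s + 2*z)
K = 20 (K = -2*(-10) = 20)
v(I) = 8 + 2*I (v(I) = (12 + 2*8 + 2*I) - 1*20 = (12 + 16 + 2*I) - 20 = (28 + 2*I) - 20 = 8 + 2*I)
21949/v(-38 - 1*139) = 21949/(8 + 2*(-38 - 1*139)) = 21949/(8 + 2*(-38 - 139)) = 21949/(8 + 2*(-177)) = 21949/(8 - 354) = 21949/(-346) = 21949*(-1/346) = -21949/346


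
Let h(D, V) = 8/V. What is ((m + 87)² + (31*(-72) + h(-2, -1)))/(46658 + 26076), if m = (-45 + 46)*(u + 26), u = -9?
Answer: 4288/36367 ≈ 0.11791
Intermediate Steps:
m = 17 (m = (-45 + 46)*(-9 + 26) = 1*17 = 17)
((m + 87)² + (31*(-72) + h(-2, -1)))/(46658 + 26076) = ((17 + 87)² + (31*(-72) + 8/(-1)))/(46658 + 26076) = (104² + (-2232 + 8*(-1)))/72734 = (10816 + (-2232 - 8))*(1/72734) = (10816 - 2240)*(1/72734) = 8576*(1/72734) = 4288/36367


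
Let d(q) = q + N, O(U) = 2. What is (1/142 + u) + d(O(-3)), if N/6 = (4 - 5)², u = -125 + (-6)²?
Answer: -11501/142 ≈ -80.993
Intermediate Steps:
u = -89 (u = -125 + 36 = -89)
N = 6 (N = 6*(4 - 5)² = 6*(-1)² = 6*1 = 6)
d(q) = 6 + q (d(q) = q + 6 = 6 + q)
(1/142 + u) + d(O(-3)) = (1/142 - 89) + (6 + 2) = (1/142 - 89) + 8 = -12637/142 + 8 = -11501/142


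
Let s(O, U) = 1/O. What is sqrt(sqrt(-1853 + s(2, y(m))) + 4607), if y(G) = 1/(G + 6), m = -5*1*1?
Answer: sqrt(18428 + 2*I*sqrt(7410))/2 ≈ 67.876 + 0.31706*I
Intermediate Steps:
m = -5 (m = -5*1 = -5)
y(G) = 1/(6 + G)
sqrt(sqrt(-1853 + s(2, y(m))) + 4607) = sqrt(sqrt(-1853 + 1/2) + 4607) = sqrt(sqrt(-3705/2) + 4607) = sqrt(I*sqrt(7410)/2 + 4607) = sqrt(4607 + I*sqrt(7410)/2)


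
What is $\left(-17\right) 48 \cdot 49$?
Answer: $-39984$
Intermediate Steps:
$\left(-17\right) 48 \cdot 49 = \left(-816\right) 49 = -39984$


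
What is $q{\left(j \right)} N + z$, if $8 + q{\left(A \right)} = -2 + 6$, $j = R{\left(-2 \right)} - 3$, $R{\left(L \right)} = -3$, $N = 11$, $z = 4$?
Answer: $-40$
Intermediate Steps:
$j = -6$ ($j = -3 - 3 = -6$)
$q{\left(A \right)} = -4$ ($q{\left(A \right)} = -8 + \left(-2 + 6\right) = -8 + 4 = -4$)
$q{\left(j \right)} N + z = \left(-4\right) 11 + 4 = -44 + 4 = -40$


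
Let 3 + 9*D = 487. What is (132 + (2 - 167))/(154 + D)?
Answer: -27/170 ≈ -0.15882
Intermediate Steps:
D = 484/9 (D = -⅓ + (⅑)*487 = -⅓ + 487/9 = 484/9 ≈ 53.778)
(132 + (2 - 167))/(154 + D) = (132 + (2 - 167))/(154 + 484/9) = (132 - 165)/(1870/9) = -33*9/1870 = -27/170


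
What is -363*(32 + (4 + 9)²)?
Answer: -72963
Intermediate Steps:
-363*(32 + (4 + 9)²) = -363*(32 + 13²) = -363*(32 + 169) = -363*201 = -72963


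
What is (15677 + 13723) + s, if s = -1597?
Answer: 27803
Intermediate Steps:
(15677 + 13723) + s = (15677 + 13723) - 1597 = 29400 - 1597 = 27803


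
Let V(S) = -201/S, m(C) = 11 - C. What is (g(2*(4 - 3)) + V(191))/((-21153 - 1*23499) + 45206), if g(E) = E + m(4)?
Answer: 759/52907 ≈ 0.014346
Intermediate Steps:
g(E) = 7 + E (g(E) = E + (11 - 1*4) = E + (11 - 4) = E + 7 = 7 + E)
(g(2*(4 - 3)) + V(191))/((-21153 - 1*23499) + 45206) = ((7 + 2*(4 - 3)) - 201/191)/((-21153 - 1*23499) + 45206) = ((7 + 2*1) - 201*1/191)/((-21153 - 23499) + 45206) = ((7 + 2) - 201/191)/(-44652 + 45206) = (9 - 201/191)/554 = (1518/191)*(1/554) = 759/52907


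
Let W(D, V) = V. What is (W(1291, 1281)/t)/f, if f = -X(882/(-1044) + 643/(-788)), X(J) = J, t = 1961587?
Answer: 9757804/24816037137 ≈ 0.00039321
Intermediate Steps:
f = 37953/22852 (f = -(882/(-1044) + 643/(-788)) = -(882*(-1/1044) + 643*(-1/788)) = -(-49/58 - 643/788) = -1*(-37953/22852) = 37953/22852 ≈ 1.6608)
(W(1291, 1281)/t)/f = (1281/1961587)/(37953/22852) = (1281*(1/1961587))*(22852/37953) = (1281/1961587)*(22852/37953) = 9757804/24816037137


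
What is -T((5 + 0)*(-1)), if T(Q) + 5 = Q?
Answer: 10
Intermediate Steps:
T(Q) = -5 + Q
-T((5 + 0)*(-1)) = -(-5 + (5 + 0)*(-1)) = -(-5 + 5*(-1)) = -(-5 - 5) = -1*(-10) = 10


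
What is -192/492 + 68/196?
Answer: -87/2009 ≈ -0.043305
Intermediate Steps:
-192/492 + 68/196 = -192*1/492 + 68*(1/196) = -16/41 + 17/49 = -87/2009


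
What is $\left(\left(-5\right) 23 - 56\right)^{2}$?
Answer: $29241$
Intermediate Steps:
$\left(\left(-5\right) 23 - 56\right)^{2} = \left(-115 - 56\right)^{2} = \left(-171\right)^{2} = 29241$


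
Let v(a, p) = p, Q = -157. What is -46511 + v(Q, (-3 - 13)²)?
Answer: -46255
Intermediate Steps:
-46511 + v(Q, (-3 - 13)²) = -46511 + (-3 - 13)² = -46511 + (-16)² = -46511 + 256 = -46255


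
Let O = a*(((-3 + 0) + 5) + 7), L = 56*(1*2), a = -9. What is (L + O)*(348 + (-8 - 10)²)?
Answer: 20832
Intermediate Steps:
L = 112 (L = 56*2 = 112)
O = -81 (O = -9*(((-3 + 0) + 5) + 7) = -9*((-3 + 5) + 7) = -9*(2 + 7) = -9*9 = -81)
(L + O)*(348 + (-8 - 10)²) = (112 - 81)*(348 + (-8 - 10)²) = 31*(348 + (-18)²) = 31*(348 + 324) = 31*672 = 20832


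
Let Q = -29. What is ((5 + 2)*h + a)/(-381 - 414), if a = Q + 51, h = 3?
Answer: -43/795 ≈ -0.054088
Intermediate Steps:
a = 22 (a = -29 + 51 = 22)
((5 + 2)*h + a)/(-381 - 414) = ((5 + 2)*3 + 22)/(-381 - 414) = (7*3 + 22)/(-795) = (21 + 22)*(-1/795) = 43*(-1/795) = -43/795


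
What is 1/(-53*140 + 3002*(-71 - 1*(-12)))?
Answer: -1/184538 ≈ -5.4189e-6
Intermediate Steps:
1/(-53*140 + 3002*(-71 - 1*(-12))) = 1/(-7420 + 3002*(-71 + 12)) = 1/(-7420 + 3002*(-59)) = 1/(-7420 - 177118) = 1/(-184538) = -1/184538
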